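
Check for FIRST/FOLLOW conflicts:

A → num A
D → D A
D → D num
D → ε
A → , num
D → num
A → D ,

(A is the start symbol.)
A FIRST/FOLLOW conflict occurs when a non-terminal N has a nullable alternative N → β (β ⇒* ε) and another alternative N → α with FIRST(α) ∩ FOLLOW(N) ≠ ∅: on such a lookahead the parser cannot decide between expanding α and letting N vanish via β.

Nullable non-terminals: D.
FIRST sets used below: FIRST(D) = { ',', 'num', ε }, FIRST(A) = { ',', 'num' }

D: nullable alternative(s) D → ε; FOLLOW(D) = { ',', 'num' }
  D → D A: FIRST \ {ε} = { ',', 'num' } — overlaps FOLLOW(D) on { ',', 'num' }: CONFLICT
  D → D num: FIRST \ {ε} = { ',', 'num' } — overlaps FOLLOW(D) on { ',', 'num' }: CONFLICT
  D → ε: FIRST \ {ε} = { } — this is the only nullable alternative, skip
  D → num: FIRST \ {ε} = { 'num' } — overlaps FOLLOW(D) on { 'num' }: CONFLICT

A has no nullable alternative, so no FIRST/FOLLOW check is needed there.

So the grammar has 3 FIRST/FOLLOW conflicts (marked CONFLICT above).

Answer: Yes. D → D A with FOLLOW(D) on { ',', 'num' }; D → D num with FOLLOW(D) on { ',', 'num' }; D → num with FOLLOW(D) on { 'num' }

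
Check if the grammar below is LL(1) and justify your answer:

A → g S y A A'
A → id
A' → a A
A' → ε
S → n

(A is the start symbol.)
A grammar is LL(1) if for each non-terminal N with multiple productions, the predict sets of those productions are pairwise disjoint, where PREDICT(N → α) = (FIRST(α) \ {ε}) ∪ (FOLLOW(N) if α ⇒* ε).

Relevant sets:
  FOLLOW(A') = { $, 'a' }

For A:
  PREDICT(A → g S y A A') = { 'g' }
  PREDICT(A → id) = { 'id' }
For A':
  PREDICT(A' → a A) = { 'a' }
  PREDICT(A' → ε) = { $, 'a' }
S has a single production, so nothing to check there.

Conflict found: Predict set conflict for A': { 'a' }
The grammar is NOT LL(1).

Answer: No. Predict set conflict for A': { 'a' }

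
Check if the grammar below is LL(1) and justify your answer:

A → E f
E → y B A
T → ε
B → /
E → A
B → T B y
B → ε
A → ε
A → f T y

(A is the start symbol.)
No. Predict set conflict for A: { 'f' }

Relevant sets:
  FIRST(E) = { 'f', 'y', ε }
  FIRST(A) = { 'f', 'y', ε }
  FIRST(T) = { ε }
  FIRST(B) = { '/', 'y', ε }
  FOLLOW(A) = { $, 'f' }
  FOLLOW(E) = { 'f' }
  FOLLOW(B) = { 'f', 'y' }

For A:
  PREDICT(A → E f) = { 'f', 'y' }
  PREDICT(A → ε) = { $, 'f' }
  PREDICT(A → f T y) = { 'f' }
For E:
  PREDICT(E → y B A) = { 'y' }
  PREDICT(E → A) = { 'f', 'y' }
For B:
  PREDICT(B → '/') = { '/' }
  PREDICT(B → T B y) = { '/', 'y' }
  PREDICT(B → ε) = { 'f', 'y' }
T has a single production, so nothing to check there.

Conflict found: Predict set conflict for A: { 'f' }
The grammar is NOT LL(1).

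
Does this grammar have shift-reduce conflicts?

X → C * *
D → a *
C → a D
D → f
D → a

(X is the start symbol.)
A shift-reduce conflict occurs when an LR(0) state has both:
  - a complete (reduce) item [A → α .] (dot at the end), and
  - a shift item [B → β . c γ] (dot before a terminal).

Augment with X' → X and build the canonical LR(0) collection (I0 = CLOSURE({[X' → . X]}), then GOTO on every symbol after a dot until no new states appear). It has 10 states:
  I0: { [C → . a D], [X → . C * *], [X' → . X] }  — shift
  I1: { [X → C . * *] }  — shift
  I2: { [X' → X .] }  — accept
  I3: { [C → a . D], [D → . a *], [D → . a], [D → . f] }  — shift
  I4: { [C → a D .] }  — reduce
  I5: { [D → a . *], [D → a .] }  — shift, reduce
  I6: { [D → f .] }  — reduce
  I7: { [D → a * .] }  — reduce
  I8: { [X → C * . *] }  — shift
  I9: { [X → C * * .] }  — reduce

I5 contains reduce item [D → a .] and shift item [D → a . *] — shift-reduce conflict.

Answer: Yes — I5: [D → a .] vs [D → a . *]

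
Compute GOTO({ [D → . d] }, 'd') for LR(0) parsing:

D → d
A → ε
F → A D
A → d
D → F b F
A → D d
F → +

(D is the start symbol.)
GOTO(I, 'd') = CLOSURE({ [A → αX.β] : [A → α.Xβ] ∈ I, X = 'd' })

Items with dot before 'd', with the dot advanced:
  [D → . d] → [D → d .]
Closure adds nothing (no advanced item has the dot before a non-terminal).

GOTO = { [D → d .] }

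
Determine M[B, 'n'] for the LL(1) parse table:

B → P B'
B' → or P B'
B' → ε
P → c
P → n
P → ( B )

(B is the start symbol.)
To find M[B, 'n'], we find productions for B where 'n' is in the predict set (PREDICT(N → α) = (FIRST(α) \ {ε}) ∪ (FOLLOW(N) if α ⇒* ε)).

Relevant sets:
  FIRST(P) = { '(', 'c', 'n' }

B → P B': PREDICT = { '(', 'c', 'n' }
  'n' is in predict set, so this production goes in M[B, 'n']

M[B, 'n'] = B → P B'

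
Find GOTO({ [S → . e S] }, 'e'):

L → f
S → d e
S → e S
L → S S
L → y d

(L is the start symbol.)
{ [S → . d e], [S → . e S], [S → e . S] }

GOTO(I, 'e') = CLOSURE({ [A → αX.β] : [A → α.Xβ] ∈ I, X = 'e' })

Items with dot before 'e', with the dot advanced:
  [S → . e S] → [S → e . S]
Closure of the advanced items:
  [S → e . S] has the dot before S: add [S → . d e], [S → . e S]

GOTO = { [S → . d e], [S → . e S], [S → e . S] }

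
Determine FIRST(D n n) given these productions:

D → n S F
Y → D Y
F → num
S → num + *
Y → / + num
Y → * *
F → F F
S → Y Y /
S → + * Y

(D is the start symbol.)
FIRST sets of the non-terminals involved (from the grammar, by fixed-point iteration):
  FIRST(D) = { 'n' }

To compute FIRST(D n n), process the symbols left to right:
Symbol D is a non-terminal. Add FIRST(D) \ {ε} = { 'n' }
D is not nullable (ε ∉ FIRST(D)), so stop here.
FIRST(D n n) = { 'n' }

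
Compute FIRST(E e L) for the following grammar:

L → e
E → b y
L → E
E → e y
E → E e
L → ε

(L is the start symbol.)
{ 'b', 'e' }

FIRST sets of the non-terminals involved (from the grammar, by fixed-point iteration):
  FIRST(E) = { 'b', 'e' }

To compute FIRST(E e L), process the symbols left to right:
Symbol E is a non-terminal. Add FIRST(E) \ {ε} = { 'b', 'e' }
E is not nullable (ε ∉ FIRST(E)), so stop here.
FIRST(E e L) = { 'b', 'e' }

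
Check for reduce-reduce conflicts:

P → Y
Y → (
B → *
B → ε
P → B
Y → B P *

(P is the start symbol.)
A reduce-reduce conflict occurs when an LR(0) state has two complete items [A → α .] and [B → β .] — both call for a reduction, and with no lookahead the parser cannot choose between them.

Augment with P' → P and build the canonical LR(0) collection (I0 = CLOSURE({[P' → . P]}), then GOTO on every symbol after a dot until no new states appear). It has 8 states:
  I0: { [B → . *], [B → .], [P → . B], [P → . Y], [P' → . P], [Y → . (], [Y → . B P *] }  — shift, reduce
  I1: { [Y → ( .] }  — reduce
  I2: { [B → * .] }  — reduce
  I3: { [B → . *], [B → .], [P → . B], [P → . Y], [P → B .], [Y → . (], [Y → . B P *], [Y → B . P *] }  — shift, 2 reduces
  I4: { [P' → P .] }  — accept
  I5: { [P → Y .] }  — reduce
  I6: { [Y → B P . *] }  — shift
  I7: { [Y → B P * .] }  — reduce

I3 contains complete items [B → .], [P → B .] — reduce-reduce conflict.

Answer: Yes — I3: [B → .] vs [P → B .]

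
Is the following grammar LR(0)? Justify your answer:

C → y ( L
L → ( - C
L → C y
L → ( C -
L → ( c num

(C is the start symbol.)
Yes, the grammar is LR(0)

Augment with C' → C and build the canonical LR(0) collection (I0 = CLOSURE({[C' → . C]}), then GOTO on every symbol after a dot until no new states appear). It has 14 states:
  I0: { [C → . y ( L], [C' → . C] }  — shift
  I1: { [C' → C .] }  — accept
  I2: { [C → y . ( L] }  — shift
  I3: { [C → . y ( L], [C → y ( . L], [L → . ( - C], [L → . ( C -], [L → . ( c num], [L → . C y] }  — shift
  I4: { [C → . y ( L], [L → ( . - C], [L → ( . C -], [L → ( . c num] }  — shift
  I5: { [L → C . y] }  — shift
  I6: { [C → y ( L .] }  — reduce
  I7: { [L → C y .] }  — reduce
  I8: { [C → . y ( L], [L → ( - . C] }  — shift
  I9: { [L → ( C . -] }  — shift
  I10: { [L → ( c . num] }  — shift
  I11: { [L → ( c num .] }  — reduce
  I12: { [L → ( C - .] }  — reduce
  I13: { [L → ( - C .] }  — reduce

Every state is either a pure shift/goto state or contains exactly one complete item and nothing to shift — no conflicts. The grammar is LR(0).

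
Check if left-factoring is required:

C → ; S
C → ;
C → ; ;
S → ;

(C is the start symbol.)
Yes, C has productions with common prefix ';'

Left-factoring is needed when two productions for the same non-terminal
share a common prefix on the right-hand side.

Productions for C:
  C → ; S
  C → ;
  C → ; ;

Found common prefix ';' in productions for C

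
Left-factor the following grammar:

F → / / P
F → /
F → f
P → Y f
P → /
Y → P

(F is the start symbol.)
F → / F'
F' → / P
F' → ε
F → f
P → Y f
P → /
Y → P

Left-factoring transforms A → αβ₁ | αβ₂ into A → αA' and A' → β₁ | β₂
(α is the longest common prefix among the alternatives). Repeat until
no nonterminal has two alternatives with a common prefix.

Round 1: F has alternatives sharing prefix '/'. Introduce F': F → / F'
  Add: F' → / P
  Add: F' → ε

No remaining common prefixes — done.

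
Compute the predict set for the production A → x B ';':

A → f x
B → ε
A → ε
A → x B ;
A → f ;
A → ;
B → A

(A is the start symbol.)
PREDICT(A → x B ';') = (FIRST(RHS) \ {ε}) ∪ (FOLLOW(A) if ε ∈ FIRST(RHS), i.e. RHS ⇒* ε)
FIRST(x B ';') = { 'x' }
ε ∉ FIRST(x B ';'), so FOLLOW(A) is not added.
PREDICT(A → x B ';') = { 'x' }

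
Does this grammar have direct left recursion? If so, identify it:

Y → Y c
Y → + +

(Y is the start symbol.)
Yes, Y is left-recursive

Direct left recursion occurs when N → N α for some non-terminal N (the right-hand side begins with the left-hand side itself).

Y → Y c: LEFT RECURSIVE (starts with Y)
Y → + +: starts with '+'

The grammar has direct left recursion on: Y.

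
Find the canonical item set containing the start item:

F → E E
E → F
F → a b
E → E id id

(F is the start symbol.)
First, augment the grammar with F' → F
I₀ = CLOSURE({ [F' → . F] }):
  [F' → . F] has the dot before F: add [F → . E E], [F → . a b]
  [F → . E E] has the dot before E: add [E → . F], [E → . E id id]
No further items can be added.

I₀ = { [E → . E id id], [E → . F], [F → . E E], [F → . a b], [F' → . F] }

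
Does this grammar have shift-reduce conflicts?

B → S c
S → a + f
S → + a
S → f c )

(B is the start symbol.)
Augment with B' → B and build the canonical LR(0) collection (I0 = CLOSURE({[B' → . B]}), then GOTO on every symbol after a dot until no new states appear). It has 12 states:
  I0: { [B → . S c], [B' → . B], [S → . + a], [S → . a + f], [S → . f c )] }  — shift
  I1: { [S → + . a] }  — shift
  I2: { [B' → B .] }  — accept
  I3: { [B → S . c] }  — shift
  I4: { [S → a . + f] }  — shift
  I5: { [S → f . c )] }  — shift
  I6: { [S → f c . )] }  — shift
  I7: { [S → f c ) .] }  — reduce
  I8: { [S → a + . f] }  — shift
  I9: { [S → a + f .] }  — reduce
  I10: { [B → S c .] }  — reduce
  I11: { [S → + a .] }  — reduce

No state contains both a complete item and a shift item.

Answer: No shift-reduce conflicts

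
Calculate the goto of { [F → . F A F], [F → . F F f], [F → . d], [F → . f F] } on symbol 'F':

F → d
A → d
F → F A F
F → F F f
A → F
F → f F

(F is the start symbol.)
{ [A → . F], [A → . d], [F → . F A F], [F → . F F f], [F → . d], [F → . f F], [F → F . A F], [F → F . F f] }

GOTO(I, 'F') = CLOSURE({ [A → αX.β] : [A → α.Xβ] ∈ I, X = 'F' })

Items with dot before 'F', with the dot advanced:
  [F → . F A F] → [F → F . A F]
  [F → . F F f] → [F → F . F f]
Closure of the advanced items:
  [F → F . A F] has the dot before A: add [A → . d], [A → . F]
  [F → F . F f] has the dot before F: add [F → . d], [F → . F A F], [F → . F F f], [F → . f F]

GOTO = { [A → . F], [A → . d], [F → . F A F], [F → . F F f], [F → . d], [F → . f F], [F → F . A F], [F → F . F f] }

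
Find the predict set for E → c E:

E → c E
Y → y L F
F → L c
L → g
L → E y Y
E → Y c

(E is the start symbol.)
{ 'c' }

PREDICT(E → c E) = (FIRST(RHS) \ {ε}) ∪ (FOLLOW(E) if ε ∈ FIRST(RHS), i.e. RHS ⇒* ε)
FIRST(c E) = { 'c' }
ε ∉ FIRST(c E), so FOLLOW(E) is not added.
PREDICT(E → c E) = { 'c' }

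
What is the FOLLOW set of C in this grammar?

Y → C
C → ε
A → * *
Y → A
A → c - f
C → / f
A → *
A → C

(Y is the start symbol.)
In Y → C: C is at the end, add FOLLOW(Y)
In A → C: C is at the end, add FOLLOW(A)

The FOLLOW sets referred to above (computed the same way, to a fixed point):
  FOLLOW(Y) = { $ }
  FOLLOW(A) = { $ }

Taking the union: FOLLOW(C) = { $ }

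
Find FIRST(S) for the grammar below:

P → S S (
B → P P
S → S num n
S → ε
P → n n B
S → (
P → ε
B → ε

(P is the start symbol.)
{ '(', 'num', ε }

To compute FIRST(S), examine every production with S on the left-hand side, reading each right-hand side left to right until a non-nullable symbol is reached.

From S → S num n:
  - S is the symbol being defined: contributes nothing new
    S is nullable, so continue to the next symbol
  - num is a terminal: add 'num' and stop
From S → ε:
  - ε-production, so ε ∈ FIRST(S)
From S → (:
  - '(' is a terminal: add '(' and stop

Collecting: FIRST(S) = { '(', 'num', ε }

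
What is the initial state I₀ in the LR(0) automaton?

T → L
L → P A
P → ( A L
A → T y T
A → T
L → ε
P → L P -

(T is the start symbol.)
{ [L → . P A], [L → .], [P → . ( A L], [P → . L P -], [T → . L], [T' → . T] }

First, augment the grammar with T' → T
I₀ = CLOSURE({ [T' → . T] }):
  [T' → . T] has the dot before T: add [T → . L]
  [T → . L] has the dot before L: add [L → . P A], [L → .]
  [L → . P A] has the dot before P: add [P → . ( A L], [P → . L P -]
No further items can be added.

I₀ = { [L → . P A], [L → .], [P → . ( A L], [P → . L P -], [T → . L], [T' → . T] }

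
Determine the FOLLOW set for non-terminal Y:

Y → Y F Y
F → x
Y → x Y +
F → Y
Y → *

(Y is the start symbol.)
To compute FOLLOW(Y), find every occurrence of Y on a right-hand side N → α Y β: add FIRST(β) \ {ε}, and if β is empty or nullable also add FOLLOW(N). Iterate to a fixed point.

Y is the start symbol, so $ ∈ FOLLOW(Y).
In Y → Y F Y: Y is followed by F Y, add FIRST(F Y) \ {ε} = { '*', 'x' }
In Y → Y F Y: Y is at the end; this adds FOLLOW(Y) to itself — nothing new
In Y → x Y +: Y is followed by '+', add FIRST('+') \ {ε} = { '+' }
In F → Y: Y is at the end, add FOLLOW(F)

The FOLLOW sets referred to above (computed the same way, to a fixed point):
  FOLLOW(F) = { '*', 'x' }

Taking the union: FOLLOW(Y) = { $, '*', '+', 'x' }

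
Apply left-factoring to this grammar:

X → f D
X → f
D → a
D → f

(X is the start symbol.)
X → f X'
X' → D
X' → ε
D → a
D → f

Left-factoring transforms A → αβ₁ | αβ₂ into A → αA' and A' → β₁ | β₂
(α is the longest common prefix among the alternatives). Repeat until
no nonterminal has two alternatives with a common prefix.

Round 1: X has alternatives sharing prefix 'f'. Introduce X': X → f X'
  Add: X' → D
  Add: X' → ε

No remaining common prefixes — done.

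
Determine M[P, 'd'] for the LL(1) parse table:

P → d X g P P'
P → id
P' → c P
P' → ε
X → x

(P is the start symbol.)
P → d X g P P'

To find M[P, 'd'], we find productions for P where 'd' is in the predict set (PREDICT(N → α) = (FIRST(α) \ {ε}) ∪ (FOLLOW(N) if α ⇒* ε)).

P → d X g P P': PREDICT = { 'd' }
  'd' is in predict set, so this production goes in M[P, 'd']
P → id: PREDICT = { 'id' }

M[P, 'd'] = P → d X g P P'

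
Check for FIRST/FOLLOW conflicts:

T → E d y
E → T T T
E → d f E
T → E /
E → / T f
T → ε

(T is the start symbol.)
Nullable non-terminals: E, T.
FIRST sets used below: FIRST(T) = { '/', 'd', ε }, FIRST(E) = { '/', 'd', ε }

E: nullable alternative(s) E → T T T; FOLLOW(E) = { '/', 'd' }
  E → T T T: FIRST \ {ε} = { '/', 'd' } — this is the only nullable alternative, skip
  E → d f E: FIRST \ {ε} = { 'd' } — overlaps FOLLOW(E) on { 'd' }: CONFLICT
  E → / T f: FIRST \ {ε} = { '/' } — overlaps FOLLOW(E) on { '/' }: CONFLICT

T: nullable alternative(s) T → ε; FOLLOW(T) = { $, '/', 'd', 'f' }
  T → E d y: FIRST \ {ε} = { '/', 'd' } — overlaps FOLLOW(T) on { '/', 'd' }: CONFLICT
  T → E /: FIRST \ {ε} = { '/', 'd' } — overlaps FOLLOW(T) on { '/', 'd' }: CONFLICT
  T → ε: FIRST \ {ε} = { } — this is the only nullable alternative, skip

So the grammar has 4 FIRST/FOLLOW conflicts (marked CONFLICT above).

Answer: Yes. T → E d y with FOLLOW(T) on { '/', 'd' }; T → E '/' with FOLLOW(T) on { '/', 'd' }; E → d f E with FOLLOW(E) on { 'd' }; E → '/' T f with FOLLOW(E) on { '/' }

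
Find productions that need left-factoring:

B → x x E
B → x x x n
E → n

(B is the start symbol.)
Left-factoring is needed when two productions for the same non-terminal
share a common prefix on the right-hand side.

Productions for B:
  B → x x E
  B → x x x n

Found common prefix 'x x' in productions for B

Answer: Yes, B has productions with common prefix 'x x'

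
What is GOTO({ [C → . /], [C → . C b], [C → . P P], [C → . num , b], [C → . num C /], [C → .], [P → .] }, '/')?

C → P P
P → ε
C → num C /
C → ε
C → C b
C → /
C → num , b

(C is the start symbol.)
GOTO(I, '/') = CLOSURE({ [A → αX.β] : [A → α.Xβ] ∈ I, X = '/' })

Items with dot before '/', with the dot advanced:
  [C → . /] → [C → / .]
Closure adds nothing (no advanced item has the dot before a non-terminal).

GOTO = { [C → / .] }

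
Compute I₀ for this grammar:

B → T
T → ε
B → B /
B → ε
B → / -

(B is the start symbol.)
{ [B → . / -], [B → . B /], [B → . T], [B → .], [B' → . B], [T → .] }

First, augment the grammar with B' → B
I₀ = CLOSURE({ [B' → . B] }):
  [B' → . B] has the dot before B: add [B → . T], [B → . B /], [B → .], [B → . / -]
  [B → . T] has the dot before T: add [T → .]
No further items can be added.

I₀ = { [B → . / -], [B → . B /], [B → . T], [B → .], [B' → . B], [T → .] }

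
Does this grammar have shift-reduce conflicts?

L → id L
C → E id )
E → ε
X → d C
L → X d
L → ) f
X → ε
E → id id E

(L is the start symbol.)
Yes — I0: [X → .] vs [L → . ) f]; I4: [E → .] vs [E → . id id E]; I5: [X → .] vs [L → . ) f]; I10: [E → .] vs [E → . id id E]

Augment with L' → L and build the canonical LR(0) collection (I0 = CLOSURE({[L' → . L]}), then GOTO on every symbol after a dot until no new states appear). It has 16 states:
  I0: { [L → . ) f], [L → . X d], [L → . id L], [L' → . L], [X → . d C], [X → .] }  — shift, reduce
  I1: { [L → ) . f] }  — shift
  I2: { [L' → L .] }  — accept
  I3: { [L → X . d] }  — shift
  I4: { [C → . E id )], [E → . id id E], [E → .], [X → d . C] }  — shift, reduce
  I5: { [L → . ) f], [L → . X d], [L → . id L], [L → id . L], [X → . d C], [X → .] }  — shift, reduce
  I6: { [L → id L .] }  — reduce
  I7: { [X → d C .] }  — reduce
  I8: { [C → E . id )] }  — shift
  I9: { [E → id . id E] }  — shift
  I10: { [E → . id id E], [E → .], [E → id id . E] }  — shift, reduce
  I11: { [E → id id E .] }  — reduce
  I12: { [C → E id . )] }  — shift
  I13: { [C → E id ) .] }  — reduce
  I14: { [L → X d .] }  — reduce
  I15: { [L → ) f .] }  — reduce

I0 contains reduce item [X → .] and shift items [L → . ) f], [L → . id L], [X → . d C] — shift-reduce conflict.
I4 contains reduce item [E → .] and shift item [E → . id id E] — shift-reduce conflict.
I5 contains reduce item [X → .] and shift items [L → . ) f], [L → . id L], [X → . d C] — shift-reduce conflict.
I10 contains reduce item [E → .] and shift item [E → . id id E] — shift-reduce conflict.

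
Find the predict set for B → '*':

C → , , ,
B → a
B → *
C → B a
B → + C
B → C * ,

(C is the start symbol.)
{ '*' }

PREDICT(B → '*') = (FIRST(RHS) \ {ε}) ∪ (FOLLOW(B) if ε ∈ FIRST(RHS), i.e. RHS ⇒* ε)
FIRST('*') = { '*' }
ε ∉ FIRST('*'), so FOLLOW(B) is not added.
PREDICT(B → '*') = { '*' }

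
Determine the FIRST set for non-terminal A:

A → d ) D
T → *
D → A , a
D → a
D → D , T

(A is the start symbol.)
To compute FIRST(A), examine every production with A on the left-hand side, reading each right-hand side left to right until a non-nullable symbol is reached.

From A → d ) D:
  - d is a terminal: add 'd' and stop

Collecting: FIRST(A) = { 'd' }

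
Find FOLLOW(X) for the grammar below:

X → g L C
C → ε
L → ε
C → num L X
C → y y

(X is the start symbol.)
{ $ }

To compute FOLLOW(X), find every occurrence of X on a right-hand side N → α X β: add FIRST(β) \ {ε}, and if β is empty or nullable also add FOLLOW(N). Iterate to a fixed point.

X is the start symbol, so $ ∈ FOLLOW(X).
In C → num L X: X is at the end, add FOLLOW(C)

The FOLLOW sets referred to above (computed the same way, to a fixed point):
  FOLLOW(C) = { $ }

Taking the union: FOLLOW(X) = { $ }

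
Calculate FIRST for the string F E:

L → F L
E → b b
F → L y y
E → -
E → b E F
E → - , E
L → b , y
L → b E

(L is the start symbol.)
{ 'b' }

FIRST sets of the non-terminals involved (from the grammar, by fixed-point iteration):
  FIRST(F) = { 'b' }

To compute FIRST(F E), process the symbols left to right:
Symbol F is a non-terminal. Add FIRST(F) \ {ε} = { 'b' }
F is not nullable (ε ∉ FIRST(F)), so stop here.
FIRST(F E) = { 'b' }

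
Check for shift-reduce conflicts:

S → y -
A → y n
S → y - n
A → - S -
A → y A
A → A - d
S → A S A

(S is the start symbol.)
A shift-reduce conflict occurs when an LR(0) state has both:
  - a complete (reduce) item [A → α .] (dot at the end), and
  - a shift item [B → β . c γ] (dot before a terminal).

Augment with S' → S and build the canonical LR(0) collection (I0 = CLOSURE({[S' → . S]}), then GOTO on every symbol after a dot until no new states appear). It has 17 states:
  I0: { [A → . - S -], [A → . A - d], [A → . y A], [A → . y n], [S → . A S A], [S → . y - n], [S → . y -], [S' → . S] }  — shift
  I1: { [A → - . S -], [A → . - S -], [A → . A - d], [A → . y A], [A → . y n], [S → . A S A], [S → . y - n], [S → . y -] }  — shift
  I2: { [A → . - S -], [A → . A - d], [A → . y A], [A → . y n], [A → A . - d], [S → . A S A], [S → . y - n], [S → . y -], [S → A . S A] }  — shift
  I3: { [S' → S .] }  — accept
  I4: { [A → . - S -], [A → . A - d], [A → . y A], [A → . y n], [A → y . A], [A → y . n], [S → y . - n], [S → y . -] }  — shift
  I5: { [A → - . S -], [A → . - S -], [A → . A - d], [A → . y A], [A → . y n], [S → . A S A], [S → . y - n], [S → . y -], [S → y - . n], [S → y - .] }  — shift, reduce
  I6: { [A → A . - d], [A → y A .] }  — shift, reduce
  I7: { [A → y n .] }  — reduce
  I8: { [A → . - S -], [A → . A - d], [A → . y A], [A → . y n], [A → y . A], [A → y . n] }  — shift
  I9: { [A → A - . d] }  — shift
  I10: { [A → A - d .] }  — reduce
  I11: { [A → - S . -] }  — shift
  I12: { [S → y - n .] }  — reduce
  I13: { [A → - S - .] }  — reduce
  I14: { [A → - . S -], [A → . - S -], [A → . A - d], [A → . y A], [A → . y n], [A → A - . d], [S → . A S A], [S → . y - n], [S → . y -] }  — shift
  I15: { [A → . - S -], [A → . A - d], [A → . y A], [A → . y n], [S → A S . A] }  — shift
  I16: { [A → A . - d], [S → A S A .] }  — shift, reduce

I5 contains reduce item [S → y - .] and shift items [A → . - S -], [A → . y A], [A → . y n], [S → . y -], [S → . y - n], [S → y - . n] — shift-reduce conflict.
I6 contains reduce item [A → y A .] and shift item [A → A . - d] — shift-reduce conflict.
I16 contains reduce item [S → A S A .] and shift item [A → A . - d] — shift-reduce conflict.

Answer: Yes — I5: [S → y - .] vs [A → . - S -]; I6: [A → y A .] vs [A → A . - d]; I16: [S → A S A .] vs [A → A . - d]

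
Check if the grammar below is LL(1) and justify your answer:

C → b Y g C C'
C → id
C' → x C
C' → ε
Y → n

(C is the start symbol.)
A grammar is LL(1) if for each non-terminal N with multiple productions, the predict sets of those productions are pairwise disjoint, where PREDICT(N → α) = (FIRST(α) \ {ε}) ∪ (FOLLOW(N) if α ⇒* ε).

Relevant sets:
  FOLLOW(C') = { $, 'x' }

For C:
  PREDICT(C → b Y g C C') = { 'b' }
  PREDICT(C → id) = { 'id' }
For C':
  PREDICT(C' → x C) = { 'x' }
  PREDICT(C' → ε) = { $, 'x' }
Y has a single production, so nothing to check there.

Conflict found: Predict set conflict for C': { 'x' }
The grammar is NOT LL(1).

Answer: No. Predict set conflict for C': { 'x' }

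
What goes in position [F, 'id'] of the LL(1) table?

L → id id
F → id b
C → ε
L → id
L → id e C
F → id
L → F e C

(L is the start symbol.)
F → id b, F → id

To find M[F, 'id'], we find productions for F where 'id' is in the predict set (PREDICT(N → α) = (FIRST(α) \ {ε}) ∪ (FOLLOW(N) if α ⇒* ε)).

F → id b: PREDICT = { 'id' }
  'id' is in predict set, so this production goes in M[F, 'id']
F → id: PREDICT = { 'id' }
  'id' is in predict set, so this production goes in M[F, 'id']

M[F, 'id'] = F → id b, F → id  (a multiply-defined cell — the grammar is not LL(1))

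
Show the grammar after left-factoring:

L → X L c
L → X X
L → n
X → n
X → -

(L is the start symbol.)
Left-factoring transforms A → αβ₁ | αβ₂ into A → αA' and A' → β₁ | β₂
(α is the longest common prefix among the alternatives). Repeat until
no nonterminal has two alternatives with a common prefix.

Round 1: L has alternatives sharing prefix 'X'. Introduce L': L → X L'
  Add: L' → L c
  Add: L' → X

No remaining common prefixes — done.

Resulting grammar:
L → X L'
L' → L c
L' → X
L → n
X → n
X → -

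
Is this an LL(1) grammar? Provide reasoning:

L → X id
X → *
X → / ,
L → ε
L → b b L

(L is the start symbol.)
A grammar is LL(1) if for each non-terminal N with multiple productions, the predict sets of those productions are pairwise disjoint, where PREDICT(N → α) = (FIRST(α) \ {ε}) ∪ (FOLLOW(N) if α ⇒* ε).

Relevant sets:
  FIRST(X) = { '*', '/' }
  FOLLOW(L) = { $ }

For L:
  PREDICT(L → X id) = { '*', '/' }
  PREDICT(L → ε) = { $ }
  PREDICT(L → b b L) = { 'b' }
For X:
  PREDICT(X → '*') = { '*' }
  PREDICT(X → '/' ',') = { '/' }

All predict sets are disjoint. The grammar IS LL(1).

Answer: Yes, the grammar is LL(1).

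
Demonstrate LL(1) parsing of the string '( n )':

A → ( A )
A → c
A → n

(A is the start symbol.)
LL(1) parsing maintains a stack (initially the start symbol over $) and the input. At each step: if the stack top is a terminal, match it against the current input token; if it is a non-terminal N, replace it with the RHS of M[N, lookahead] (the unique production whose predict set contains the lookahead).

Stack is shown with the top on the left.

Stack    Input    Action
------------------------
A $      ( n ) $  output A → ( A )
( A ) $  ( n ) $  match '('
A ) $    n ) $    output A → n
n ) $    n ) $    match 'n'
) $      ) $      match ')'
$        $        accept

The string is accepted.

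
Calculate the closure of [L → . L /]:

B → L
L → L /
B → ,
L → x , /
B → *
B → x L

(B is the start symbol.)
Start with: [L → . L /]
  [L → . L /] has the dot before L: add [L → . x , /]
No further items can be added.

CLOSURE = { [L → . L /], [L → . x , /] }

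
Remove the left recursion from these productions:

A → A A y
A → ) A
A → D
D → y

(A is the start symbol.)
A is directly left-recursive. The standard transformation for
  A → A α₁ | ... | A α_m | β₁ | ... | β_n
is
  A  → β₁ A' | ... | β_n A'
  A' → α₁ A' | ... | α_m A' | ε

A → ) A becomes A → ) A A'
A → D becomes A → D A'
A → A A y becomes A' → A y A'
Add A' → ε

Productions for other non-terminals are unchanged:
  D → y

Resulting grammar:
A → ) A A'
A → D A'
A' → A y A'
A' → ε
D → y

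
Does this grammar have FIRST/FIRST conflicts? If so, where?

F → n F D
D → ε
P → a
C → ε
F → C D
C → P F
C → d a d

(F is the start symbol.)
No FIRST/FIRST conflicts.

FIRST sets of the non-terminals at (or reachable through a nullable prefix from) the front of some alternative:
  FIRST(C) = { 'a', 'd', ε }
  FIRST(D) = { ε }
  FIRST(P) = { 'a' }

Productions for F:
  F → n F D: FIRST = { 'n' }
  F → C D: FIRST = { 'a', 'd', ε }
Productions for C:
  C → ε: FIRST = { ε }
  C → P F: FIRST = { 'a' }
  C → d a d: FIRST = { 'd' }
D, P have only one production, so no FIRST/FIRST conflict is possible there.

All alternatives of each non-terminal have pairwise disjoint FIRST sets.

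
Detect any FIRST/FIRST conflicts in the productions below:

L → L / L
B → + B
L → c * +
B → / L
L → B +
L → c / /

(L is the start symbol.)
Yes. L → L '/' L / L → c '*' '+' on { 'c' }; L → L '/' L / L → B '+' on { '+', '/' }; L → L '/' L / L → c '/' '/' on { 'c' }; L → c '*' '+' / L → c '/' '/' on { 'c' }

FIRST sets of the non-terminals at (or reachable through a nullable prefix from) the front of some alternative:
  FIRST(L) = { '+', '/', 'c' }
  FIRST(B) = { '+', '/' }

Productions for L:
  L → L / L: FIRST = { '+', '/', 'c' }
  L → c * +: FIRST = { 'c' }
  L → B +: FIRST = { '+', '/' }
  L → c / /: FIRST = { 'c' }
Productions for B:
  B → + B: FIRST = { '+' }
  B → / L: FIRST = { '/' }

Conflict for L: L → L / L and L → c * +
  Overlap: { 'c' }
Conflict for L: L → L / L and L → B +
  Overlap: { '+', '/' }
Conflict for L: L → L / L and L → c / /
  Overlap: { 'c' }
Conflict for L: L → c * + and L → c / /
  Overlap: { 'c' }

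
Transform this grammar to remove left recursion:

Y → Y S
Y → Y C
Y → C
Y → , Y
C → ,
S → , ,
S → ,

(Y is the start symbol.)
Y is directly left-recursive. The standard transformation for
  A → A α₁ | ... | A α_m | β₁ | ... | β_n
is
  A  → β₁ A' | ... | β_n A'
  A' → α₁ A' | ... | α_m A' | ε

Y → C becomes Y → C Y'
Y → , Y becomes Y → , Y Y'
Y → Y S becomes Y' → S Y'
Y → Y C becomes Y' → C Y'
Add Y' → ε

Productions for other non-terminals are unchanged:
  C → ,
  S → , ,
  S → ,

Resulting grammar:
Y → C Y'
Y → , Y Y'
Y' → S Y'
Y' → C Y'
Y' → ε
C → ,
S → , ,
S → ,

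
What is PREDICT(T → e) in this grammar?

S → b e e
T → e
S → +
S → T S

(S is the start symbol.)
PREDICT(T → e) = (FIRST(RHS) \ {ε}) ∪ (FOLLOW(T) if ε ∈ FIRST(RHS), i.e. RHS ⇒* ε)
FIRST(e) = { 'e' }
ε ∉ FIRST(e), so FOLLOW(T) is not added.
PREDICT(T → e) = { 'e' }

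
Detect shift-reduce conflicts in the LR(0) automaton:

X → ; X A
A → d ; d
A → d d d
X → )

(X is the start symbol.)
No shift-reduce conflicts

Augment with X' → X and build the canonical LR(0) collection (I0 = CLOSURE({[X' → . X]}), then GOTO on every symbol after a dot until no new states appear). It has 11 states:
  I0: { [X → . )], [X → . ; X A], [X' → . X] }  — shift
  I1: { [X → ) .] }  — reduce
  I2: { [X → . )], [X → . ; X A], [X → ; . X A] }  — shift
  I3: { [X' → X .] }  — accept
  I4: { [A → . d ; d], [A → . d d d], [X → ; X . A] }  — shift
  I5: { [X → ; X A .] }  — reduce
  I6: { [A → d . ; d], [A → d . d d] }  — shift
  I7: { [A → d ; . d] }  — shift
  I8: { [A → d d . d] }  — shift
  I9: { [A → d d d .] }  — reduce
  I10: { [A → d ; d .] }  — reduce

No state contains both a complete item and a shift item.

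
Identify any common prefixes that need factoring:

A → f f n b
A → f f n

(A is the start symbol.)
Left-factoring is needed when two productions for the same non-terminal
share a common prefix on the right-hand side.

Productions for A:
  A → f f n b
  A → f f n

Found common prefix 'f f n' in productions for A

Answer: Yes, A has productions with common prefix 'f f n'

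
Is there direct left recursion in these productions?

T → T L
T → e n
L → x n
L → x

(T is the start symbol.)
Yes, T is left-recursive

T → T L: LEFT RECURSIVE (starts with T)
T → e n: starts with e
L → x n: starts with x
L → x: starts with x

The grammar has direct left recursion on: T.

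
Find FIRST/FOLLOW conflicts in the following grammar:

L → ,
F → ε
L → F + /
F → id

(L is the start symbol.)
Nullable non-terminals: F.

F: nullable alternative(s) F → ε; FOLLOW(F) = { '+' }
  F → ε: FIRST \ {ε} = { } — this is the only nullable alternative, skip
  F → id: FIRST \ {ε} = { 'id' } — disjoint from FOLLOW(F)

L has no nullable alternative, so no FIRST/FOLLOW check is needed there.

No FIRST/FOLLOW conflicts found.

Answer: No FIRST/FOLLOW conflicts.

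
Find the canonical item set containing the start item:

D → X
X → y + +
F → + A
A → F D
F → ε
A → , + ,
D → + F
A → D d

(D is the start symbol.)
{ [D → . + F], [D → . X], [D' → . D], [X → . y + +] }

First, augment the grammar with D' → D
I₀ = CLOSURE({ [D' → . D] }):
  [D' → . D] has the dot before D: add [D → . X], [D → . + F]
  [D → . X] has the dot before X: add [X → . y + +]
No further items can be added.

I₀ = { [D → . + F], [D → . X], [D' → . D], [X → . y + +] }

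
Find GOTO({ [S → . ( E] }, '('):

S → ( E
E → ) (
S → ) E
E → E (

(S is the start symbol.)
{ [E → . ) (], [E → . E (], [S → ( . E] }

GOTO(I, '(') = CLOSURE({ [A → αX.β] : [A → α.Xβ] ∈ I, X = '(' })

Items with dot before '(', with the dot advanced:
  [S → . ( E] → [S → ( . E]
Closure of the advanced items:
  [S → ( . E] has the dot before E: add [E → . ) (], [E → . E (]

GOTO = { [E → . ) (], [E → . E (], [S → ( . E] }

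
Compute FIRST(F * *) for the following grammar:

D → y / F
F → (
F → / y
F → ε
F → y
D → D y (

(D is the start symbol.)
FIRST sets of the non-terminals involved (from the grammar, by fixed-point iteration):
  FIRST(F) = { '(', '/', 'y', ε }

To compute FIRST(F * *), process the symbols left to right:
Symbol F is a non-terminal. Add FIRST(F) \ {ε} = { '(', '/', 'y' }
F is nullable (ε ∈ FIRST(F)), continue to the next symbol.
Symbol * is a terminal. Add '*' and stop.
FIRST(F * *) = { '(', '*', '/', 'y' }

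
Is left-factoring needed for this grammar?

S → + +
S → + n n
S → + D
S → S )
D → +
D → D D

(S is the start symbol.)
Left-factoring is needed when two productions for the same non-terminal
share a common prefix on the right-hand side.

Productions for S:
  S → + +
  S → + n n
  S → + D
  S → S )
Productions for D:
  D → +
  D → D D

Found common prefix '+' in productions for S

Answer: Yes, S has productions with common prefix '+'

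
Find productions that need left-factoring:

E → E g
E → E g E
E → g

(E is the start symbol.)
Left-factoring is needed when two productions for the same non-terminal
share a common prefix on the right-hand side.

Productions for E:
  E → E g
  E → E g E
  E → g

Found common prefix 'E g' in productions for E

Answer: Yes, E has productions with common prefix 'E g'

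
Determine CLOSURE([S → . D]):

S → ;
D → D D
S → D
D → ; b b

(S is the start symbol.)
{ [D → . ; b b], [D → . D D], [S → . D] }

To compute CLOSURE, for each item [A → α.Bβ] where B is a non-terminal, add [B → .γ] for all productions B → γ; repeat for the newly added items until nothing changes.

Start with: [S → . D]
  [S → . D] has the dot before D: add [D → . D D], [D → . ; b b]
No further items can be added.

CLOSURE = { [D → . ; b b], [D → . D D], [S → . D] }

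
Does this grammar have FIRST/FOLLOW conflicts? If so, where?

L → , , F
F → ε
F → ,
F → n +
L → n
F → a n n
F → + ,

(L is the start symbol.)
A FIRST/FOLLOW conflict occurs when a non-terminal N has a nullable alternative N → β (β ⇒* ε) and another alternative N → α with FIRST(α) ∩ FOLLOW(N) ≠ ∅: on such a lookahead the parser cannot decide between expanding α and letting N vanish via β.

Nullable non-terminals: F.

F: nullable alternative(s) F → ε; FOLLOW(F) = { $ }
  F → ε: FIRST \ {ε} = { } — this is the only nullable alternative, skip
  F → ,: FIRST \ {ε} = { ',' } — disjoint from FOLLOW(F)
  F → n +: FIRST \ {ε} = { 'n' } — disjoint from FOLLOW(F)
  F → a n n: FIRST \ {ε} = { 'a' } — disjoint from FOLLOW(F)
  F → + ,: FIRST \ {ε} = { '+' } — disjoint from FOLLOW(F)

L has no nullable alternative, so no FIRST/FOLLOW check is needed there.

No FIRST/FOLLOW conflicts found.

Answer: No FIRST/FOLLOW conflicts.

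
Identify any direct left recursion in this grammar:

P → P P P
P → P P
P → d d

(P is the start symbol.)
Yes, P is left-recursive

P → P P P: LEFT RECURSIVE (starts with P)
P → P P: LEFT RECURSIVE (starts with P)
P → d d: starts with d

The grammar has direct left recursion on: P.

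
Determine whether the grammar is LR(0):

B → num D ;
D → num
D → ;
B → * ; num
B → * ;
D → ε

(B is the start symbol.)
A grammar is LR(0) if no state in the canonical LR(0) collection has:
  - both a shift item (dot before a terminal) and a complete item (shift-reduce conflict), or
  - two or more complete items (reduce-reduce conflict; the accept item [B' → B .] counts as a complete item here).

Augment with B' → B and build the canonical LR(0) collection (I0 = CLOSURE({[B' → . B]}), then GOTO on every symbol after a dot until no new states appear). It has 10 states:
  I0: { [B → . * ; num], [B → . * ;], [B → . num D ;], [B' → . B] }  — shift
  I1: { [B → * . ; num], [B → * . ;] }  — shift
  I2: { [B' → B .] }  — accept
  I3: { [B → num . D ;], [D → . ;], [D → . num], [D → .] }  — shift, reduce
  I4: { [D → ; .] }  — reduce
  I5: { [B → num D . ;] }  — shift
  I6: { [D → num .] }  — reduce
  I7: { [B → num D ; .] }  — reduce
  I8: { [B → * ; . num], [B → * ; .] }  — shift, reduce
  I9: { [B → * ; num .] }  — reduce

Conflict in state I3:
  Shift-reduce conflict between [D → .] and [D → . ;]
So the grammar is NOT LR(0).

Answer: No. Shift-reduce conflict between [D → .] and [D → . ;]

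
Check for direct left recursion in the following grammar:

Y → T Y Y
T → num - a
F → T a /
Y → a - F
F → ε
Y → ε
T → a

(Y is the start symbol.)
No direct left recursion

Y → T Y Y: starts with T
T → num - a: starts with num
F → T a /: starts with T
Y → a - F: starts with a
F → ε: starts with ε
Y → ε: starts with ε
T → a: starts with a

No direct left recursion found.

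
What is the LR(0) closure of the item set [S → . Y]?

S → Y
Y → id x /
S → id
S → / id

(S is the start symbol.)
Start with: [S → . Y]
  [S → . Y] has the dot before Y: add [Y → . id x /]
No further items can be added.

CLOSURE = { [S → . Y], [Y → . id x /] }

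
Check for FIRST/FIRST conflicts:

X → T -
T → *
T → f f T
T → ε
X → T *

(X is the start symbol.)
A FIRST/FIRST conflict occurs when two productions N → α and N → β for the same non-terminal have FIRST(α) ∩ FIRST(β) ≠ ∅ (with ε ∈ FIRST of a nullable right-hand side, so two nullable alternatives also conflict).

FIRST sets of the non-terminals at (or reachable through a nullable prefix from) the front of some alternative:
  FIRST(T) = { '*', 'f', ε }

Productions for X:
  X → T -: FIRST = { '*', '-', 'f' }
  X → T *: FIRST = { '*', 'f' }
Productions for T:
  T → *: FIRST = { '*' }
  T → f f T: FIRST = { 'f' }
  T → ε: FIRST = { ε }

Conflict for X: X → T - and X → T *
  Overlap: { '*', 'f' }

Answer: Yes. X → T '-' / X → T '*' on { '*', 'f' }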